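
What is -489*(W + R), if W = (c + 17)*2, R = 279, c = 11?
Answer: -163815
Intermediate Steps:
W = 56 (W = (11 + 17)*2 = 28*2 = 56)
-489*(W + R) = -489*(56 + 279) = -489*335 = -163815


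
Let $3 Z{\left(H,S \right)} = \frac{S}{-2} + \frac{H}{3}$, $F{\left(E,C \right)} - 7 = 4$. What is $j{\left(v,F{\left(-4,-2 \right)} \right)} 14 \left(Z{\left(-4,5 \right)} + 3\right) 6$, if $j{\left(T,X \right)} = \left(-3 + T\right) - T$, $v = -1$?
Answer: $-434$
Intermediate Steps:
$F{\left(E,C \right)} = 11$ ($F{\left(E,C \right)} = 7 + 4 = 11$)
$Z{\left(H,S \right)} = - \frac{S}{6} + \frac{H}{9}$ ($Z{\left(H,S \right)} = \frac{\frac{S}{-2} + \frac{H}{3}}{3} = \frac{S \left(- \frac{1}{2}\right) + H \frac{1}{3}}{3} = \frac{- \frac{S}{2} + \frac{H}{3}}{3} = - \frac{S}{6} + \frac{H}{9}$)
$j{\left(T,X \right)} = -3$
$j{\left(v,F{\left(-4,-2 \right)} \right)} 14 \left(Z{\left(-4,5 \right)} + 3\right) 6 = \left(-3\right) 14 \left(\left(\left(- \frac{1}{6}\right) 5 + \frac{1}{9} \left(-4\right)\right) + 3\right) 6 = - 42 \left(\left(- \frac{5}{6} - \frac{4}{9}\right) + 3\right) 6 = - 42 \left(- \frac{23}{18} + 3\right) 6 = - 42 \cdot \frac{31}{18} \cdot 6 = \left(-42\right) \frac{31}{3} = -434$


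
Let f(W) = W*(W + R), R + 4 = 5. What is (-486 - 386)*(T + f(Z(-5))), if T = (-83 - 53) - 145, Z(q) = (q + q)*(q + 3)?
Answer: -121208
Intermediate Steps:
Z(q) = 2*q*(3 + q) (Z(q) = (2*q)*(3 + q) = 2*q*(3 + q))
T = -281 (T = -136 - 145 = -281)
R = 1 (R = -4 + 5 = 1)
f(W) = W*(1 + W) (f(W) = W*(W + 1) = W*(1 + W))
(-486 - 386)*(T + f(Z(-5))) = (-486 - 386)*(-281 + (2*(-5)*(3 - 5))*(1 + 2*(-5)*(3 - 5))) = -872*(-281 + (2*(-5)*(-2))*(1 + 2*(-5)*(-2))) = -872*(-281 + 20*(1 + 20)) = -872*(-281 + 20*21) = -872*(-281 + 420) = -872*139 = -121208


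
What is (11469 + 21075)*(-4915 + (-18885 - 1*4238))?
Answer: -912468672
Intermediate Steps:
(11469 + 21075)*(-4915 + (-18885 - 1*4238)) = 32544*(-4915 + (-18885 - 4238)) = 32544*(-4915 - 23123) = 32544*(-28038) = -912468672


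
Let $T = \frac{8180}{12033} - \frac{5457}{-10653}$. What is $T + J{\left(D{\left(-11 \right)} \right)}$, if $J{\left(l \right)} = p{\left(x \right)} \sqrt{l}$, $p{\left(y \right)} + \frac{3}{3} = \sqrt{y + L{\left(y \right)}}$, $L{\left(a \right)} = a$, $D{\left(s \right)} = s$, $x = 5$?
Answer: $\frac{50935207}{42729183} + i \sqrt{110} - i \sqrt{11} \approx 1.192 + 7.1715 i$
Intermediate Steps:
$p{\left(y \right)} = -1 + \sqrt{2} \sqrt{y}$ ($p{\left(y \right)} = -1 + \sqrt{y + y} = -1 + \sqrt{2 y} = -1 + \sqrt{2} \sqrt{y}$)
$T = \frac{50935207}{42729183}$ ($T = 8180 \cdot \frac{1}{12033} - - \frac{1819}{3551} = \frac{8180}{12033} + \frac{1819}{3551} = \frac{50935207}{42729183} \approx 1.192$)
$J{\left(l \right)} = \sqrt{l} \left(-1 + \sqrt{10}\right)$ ($J{\left(l \right)} = \left(-1 + \sqrt{2} \sqrt{5}\right) \sqrt{l} = \left(-1 + \sqrt{10}\right) \sqrt{l} = \sqrt{l} \left(-1 + \sqrt{10}\right)$)
$T + J{\left(D{\left(-11 \right)} \right)} = \frac{50935207}{42729183} + \sqrt{-11} \left(-1 + \sqrt{10}\right) = \frac{50935207}{42729183} + i \sqrt{11} \left(-1 + \sqrt{10}\right)$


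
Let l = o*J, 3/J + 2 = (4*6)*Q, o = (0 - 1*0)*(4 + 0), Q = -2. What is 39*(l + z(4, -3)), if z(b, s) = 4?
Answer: 156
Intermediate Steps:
o = 0 (o = (0 + 0)*4 = 0*4 = 0)
J = -3/50 (J = 3/(-2 + (4*6)*(-2)) = 3/(-2 + 24*(-2)) = 3/(-2 - 48) = 3/(-50) = 3*(-1/50) = -3/50 ≈ -0.060000)
l = 0 (l = 0*(-3/50) = 0)
39*(l + z(4, -3)) = 39*(0 + 4) = 39*4 = 156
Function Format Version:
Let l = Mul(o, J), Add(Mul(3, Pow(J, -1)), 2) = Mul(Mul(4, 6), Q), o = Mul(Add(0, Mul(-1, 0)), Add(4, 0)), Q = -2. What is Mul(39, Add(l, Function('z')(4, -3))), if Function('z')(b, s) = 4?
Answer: 156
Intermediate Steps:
o = 0 (o = Mul(Add(0, 0), 4) = Mul(0, 4) = 0)
J = Rational(-3, 50) (J = Mul(3, Pow(Add(-2, Mul(Mul(4, 6), -2)), -1)) = Mul(3, Pow(Add(-2, Mul(24, -2)), -1)) = Mul(3, Pow(Add(-2, -48), -1)) = Mul(3, Pow(-50, -1)) = Mul(3, Rational(-1, 50)) = Rational(-3, 50) ≈ -0.060000)
l = 0 (l = Mul(0, Rational(-3, 50)) = 0)
Mul(39, Add(l, Function('z')(4, -3))) = Mul(39, Add(0, 4)) = Mul(39, 4) = 156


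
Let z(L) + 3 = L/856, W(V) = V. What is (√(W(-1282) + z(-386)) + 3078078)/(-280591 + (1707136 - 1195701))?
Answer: 513013/38474 + I*√58868511/49400616 ≈ 13.334 + 0.00015531*I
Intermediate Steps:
z(L) = -3 + L/856
(√(W(-1282) + z(-386)) + 3078078)/(-280591 + (1707136 - 1195701)) = (√(-1282 + (-3 + (1/856)*(-386))) + 3078078)/(-280591 + (1707136 - 1195701)) = (√(-1282 + (-3 - 193/428)) + 3078078)/(-280591 + 511435) = (√(-1282 - 1477/428) + 3078078)/230844 = (√(-550173/428) + 3078078)*(1/230844) = (I*√58868511/214 + 3078078)*(1/230844) = (3078078 + I*√58868511/214)*(1/230844) = 513013/38474 + I*√58868511/49400616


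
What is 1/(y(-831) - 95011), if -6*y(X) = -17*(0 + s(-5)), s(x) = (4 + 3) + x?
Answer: -3/285016 ≈ -1.0526e-5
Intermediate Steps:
s(x) = 7 + x
y(X) = 17/3 (y(X) = -(-17)*(0 + (7 - 5))/6 = -(-17)*(0 + 2)/6 = -(-17)*2/6 = -1/6*(-34) = 17/3)
1/(y(-831) - 95011) = 1/(17/3 - 95011) = 1/(-285016/3) = -3/285016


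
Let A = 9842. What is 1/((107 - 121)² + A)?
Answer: 1/10038 ≈ 9.9621e-5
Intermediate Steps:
1/((107 - 121)² + A) = 1/((107 - 121)² + 9842) = 1/((-14)² + 9842) = 1/(196 + 9842) = 1/10038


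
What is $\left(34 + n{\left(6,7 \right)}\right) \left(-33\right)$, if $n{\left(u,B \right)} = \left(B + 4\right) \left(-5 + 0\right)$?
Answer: $693$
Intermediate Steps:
$n{\left(u,B \right)} = -20 - 5 B$ ($n{\left(u,B \right)} = \left(4 + B\right) \left(-5\right) = -20 - 5 B$)
$\left(34 + n{\left(6,7 \right)}\right) \left(-33\right) = \left(34 - 55\right) \left(-33\right) = \left(-21\right) \left(-33\right) = 693$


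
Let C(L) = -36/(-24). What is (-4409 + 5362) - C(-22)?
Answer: 1903/2 ≈ 951.50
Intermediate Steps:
C(L) = 3/2 (C(L) = -36*(-1/24) = 3/2)
(-4409 + 5362) - C(-22) = (-4409 + 5362) - 1*3/2 = 953 - 3/2 = 1903/2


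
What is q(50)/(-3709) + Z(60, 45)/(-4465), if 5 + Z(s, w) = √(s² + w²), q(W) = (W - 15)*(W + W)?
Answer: -3177426/3312137 ≈ -0.95933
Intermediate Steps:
q(W) = 2*W*(-15 + W) (q(W) = (-15 + W)*(2*W) = 2*W*(-15 + W))
Z(s, w) = -5 + √(s² + w²)
q(50)/(-3709) + Z(60, 45)/(-4465) = (2*50*(-15 + 50))/(-3709) + (-5 + √(60² + 45²))/(-4465) = (2*50*35)*(-1/3709) + (-5 + √(3600 + 2025))*(-1/4465) = 3500*(-1/3709) + (-5 + √5625)*(-1/4465) = -3500/3709 + (-5 + 75)*(-1/4465) = -3500/3709 + 70*(-1/4465) = -3500/3709 - 14/893 = -3177426/3312137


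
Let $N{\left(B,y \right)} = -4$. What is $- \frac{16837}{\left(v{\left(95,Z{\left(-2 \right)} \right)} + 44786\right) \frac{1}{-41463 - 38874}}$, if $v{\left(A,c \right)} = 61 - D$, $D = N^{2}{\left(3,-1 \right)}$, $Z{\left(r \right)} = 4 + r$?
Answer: $\frac{1352634069}{44831} \approx 30172.0$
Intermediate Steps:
$D = 16$ ($D = \left(-4\right)^{2} = 16$)
$v{\left(A,c \right)} = 45$ ($v{\left(A,c \right)} = 61 - 16 = 45$)
$- \frac{16837}{\left(v{\left(95,Z{\left(-2 \right)} \right)} + 44786\right) \frac{1}{-41463 - 38874}} = - \frac{16837}{\left(45 + 44786\right) \frac{1}{-41463 - 38874}} = - \frac{16837}{44831 \frac{1}{-80337}} = - \frac{16837}{44831 \left(- \frac{1}{80337}\right)} = - \frac{16837}{- \frac{44831}{80337}} = \left(-16837\right) \left(- \frac{80337}{44831}\right) = \frac{1352634069}{44831}$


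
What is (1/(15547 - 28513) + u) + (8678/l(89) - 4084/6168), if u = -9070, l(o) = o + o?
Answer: -445939926704/49428553 ≈ -9021.9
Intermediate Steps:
l(o) = 2*o
(1/(15547 - 28513) + u) + (8678/l(89) - 4084/6168) = (1/(15547 - 28513) - 9070) + (8678/((2*89)) - 4084/6168) = (1/(-12966) - 9070) + (8678/178 - 4084*1/6168) = (-1/12966 - 9070) + (8678*(1/178) - 1021/1542) = -117601621/12966 + (4339/89 - 1021/1542) = -117601621/12966 + 6599869/137238 = -445939926704/49428553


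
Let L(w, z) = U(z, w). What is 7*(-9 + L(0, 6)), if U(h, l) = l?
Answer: -63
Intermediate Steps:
L(w, z) = w
7*(-9 + L(0, 6)) = 7*(-9 + 0) = 7*(-9) = -63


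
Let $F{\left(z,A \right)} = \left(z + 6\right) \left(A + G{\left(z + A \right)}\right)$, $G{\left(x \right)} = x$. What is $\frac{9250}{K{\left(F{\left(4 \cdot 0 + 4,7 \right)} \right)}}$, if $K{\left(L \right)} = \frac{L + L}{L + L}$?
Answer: $9250$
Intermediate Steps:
$F{\left(z,A \right)} = \left(6 + z\right) \left(z + 2 A\right)$ ($F{\left(z,A \right)} = \left(z + 6\right) \left(A + \left(z + A\right)\right) = \left(6 + z\right) \left(A + \left(A + z\right)\right) = \left(6 + z\right) \left(z + 2 A\right)$)
$K{\left(L \right)} = 1$ ($K{\left(L \right)} = \frac{2 L}{2 L} = 2 L \frac{1}{2 L} = 1$)
$\frac{9250}{K{\left(F{\left(4 \cdot 0 + 4,7 \right)} \right)}} = \frac{9250}{1} = 9250 \cdot 1 = 9250$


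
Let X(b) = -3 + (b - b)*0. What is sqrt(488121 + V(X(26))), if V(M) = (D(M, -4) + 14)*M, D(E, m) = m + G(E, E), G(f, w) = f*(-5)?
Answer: sqrt(488046) ≈ 698.60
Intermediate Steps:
G(f, w) = -5*f
D(E, m) = m - 5*E
X(b) = -3 (X(b) = -3 + 0*0 = -3 + 0 = -3)
V(M) = M*(10 - 5*M) (V(M) = ((-4 - 5*M) + 14)*M = (10 - 5*M)*M = M*(10 - 5*M))
sqrt(488121 + V(X(26))) = sqrt(488121 + 5*(-3)*(2 - 1*(-3))) = sqrt(488121 + 5*(-3)*(2 + 3)) = sqrt(488121 + 5*(-3)*5) = sqrt(488121 - 75) = sqrt(488046)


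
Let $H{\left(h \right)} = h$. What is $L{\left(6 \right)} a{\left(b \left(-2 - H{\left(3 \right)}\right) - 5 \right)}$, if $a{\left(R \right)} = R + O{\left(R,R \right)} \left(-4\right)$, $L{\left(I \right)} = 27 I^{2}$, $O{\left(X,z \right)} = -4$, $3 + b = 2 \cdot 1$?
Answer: $15552$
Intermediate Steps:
$b = -1$ ($b = -3 + 2 \cdot 1 = -3 + 2 = -1$)
$a{\left(R \right)} = 16 + R$ ($a{\left(R \right)} = R - -16 = R + 16 = 16 + R$)
$L{\left(6 \right)} a{\left(b \left(-2 - H{\left(3 \right)}\right) - 5 \right)} = 27 \cdot 6^{2} \left(16 - \left(3 - 3\right)\right) = 27 \cdot 36 \left(16 - 0\right) = 972 \left(16 - 0\right) = 972 \left(16 + \left(5 - 5\right)\right) = 972 \left(16 + 0\right) = 972 \cdot 16 = 15552$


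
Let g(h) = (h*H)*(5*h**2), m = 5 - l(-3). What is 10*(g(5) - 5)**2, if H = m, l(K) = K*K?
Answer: 62750250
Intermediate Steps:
l(K) = K**2
m = -4 (m = 5 - 1*(-3)**2 = 5 - 1*9 = 5 - 9 = -4)
H = -4
g(h) = -20*h**3 (g(h) = (h*(-4))*(5*h**2) = (-4*h)*(5*h**2) = -20*h**3)
10*(g(5) - 5)**2 = 10*(-20*5**3 - 5)**2 = 10*(-20*125 - 5)**2 = 10*(-2500 - 5)**2 = 10*(-2505)**2 = 10*6275025 = 62750250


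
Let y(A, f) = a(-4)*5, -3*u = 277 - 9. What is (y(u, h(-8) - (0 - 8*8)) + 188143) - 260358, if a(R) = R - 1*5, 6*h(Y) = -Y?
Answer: -72260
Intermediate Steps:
h(Y) = -Y/6 (h(Y) = (-Y)/6 = -Y/6)
u = -268/3 (u = -(277 - 9)/3 = -⅓*268 = -268/3 ≈ -89.333)
a(R) = -5 + R (a(R) = R - 5 = -5 + R)
y(A, f) = -45 (y(A, f) = (-5 - 4)*5 = -9*5 = -45)
(y(u, h(-8) - (0 - 8*8)) + 188143) - 260358 = (-45 + 188143) - 260358 = 188098 - 260358 = -72260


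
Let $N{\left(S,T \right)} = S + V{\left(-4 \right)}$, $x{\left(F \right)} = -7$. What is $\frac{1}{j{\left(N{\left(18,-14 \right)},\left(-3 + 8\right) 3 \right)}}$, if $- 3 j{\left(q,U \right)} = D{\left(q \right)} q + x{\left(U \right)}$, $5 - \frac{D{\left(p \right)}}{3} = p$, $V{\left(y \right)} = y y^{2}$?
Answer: $\frac{3}{7045} \approx 0.00042583$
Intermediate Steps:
$V{\left(y \right)} = y^{3}$
$D{\left(p \right)} = 15 - 3 p$
$N{\left(S,T \right)} = -64 + S$ ($N{\left(S,T \right)} = S + \left(-4\right)^{3} = S - 64 = -64 + S$)
$j{\left(q,U \right)} = \frac{7}{3} - \frac{q \left(15 - 3 q\right)}{3}$ ($j{\left(q,U \right)} = - \frac{\left(15 - 3 q\right) q - 7}{3} = - \frac{q \left(15 - 3 q\right) - 7}{3} = - \frac{-7 + q \left(15 - 3 q\right)}{3} = \frac{7}{3} - \frac{q \left(15 - 3 q\right)}{3}$)
$\frac{1}{j{\left(N{\left(18,-14 \right)},\left(-3 + 8\right) 3 \right)}} = \frac{1}{\frac{7}{3} + \left(-64 + 18\right) \left(-5 + \left(-64 + 18\right)\right)} = \frac{1}{\frac{7}{3} - 46 \left(-5 - 46\right)} = \frac{1}{\frac{7}{3} - -2346} = \frac{1}{\frac{7}{3} + 2346} = \frac{1}{\frac{7045}{3}} = \frac{3}{7045}$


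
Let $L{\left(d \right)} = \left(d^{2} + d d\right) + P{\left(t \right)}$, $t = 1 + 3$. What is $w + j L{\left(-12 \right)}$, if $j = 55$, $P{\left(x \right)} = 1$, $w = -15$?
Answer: $15880$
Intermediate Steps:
$t = 4$
$L{\left(d \right)} = 1 + 2 d^{2}$ ($L{\left(d \right)} = \left(d^{2} + d d\right) + 1 = \left(d^{2} + d^{2}\right) + 1 = 2 d^{2} + 1 = 1 + 2 d^{2}$)
$w + j L{\left(-12 \right)} = -15 + 55 \left(1 + 2 \left(-12\right)^{2}\right) = -15 + 55 \left(1 + 2 \cdot 144\right) = -15 + 55 \left(1 + 288\right) = -15 + 55 \cdot 289 = -15 + 15895 = 15880$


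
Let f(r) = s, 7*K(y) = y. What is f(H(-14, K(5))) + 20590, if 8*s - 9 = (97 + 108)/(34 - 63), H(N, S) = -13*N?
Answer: 597117/29 ≈ 20590.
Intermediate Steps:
K(y) = y/7
s = 7/29 (s = 9/8 + ((97 + 108)/(34 - 63))/8 = 9/8 + (205/(-29))/8 = 9/8 + (205*(-1/29))/8 = 9/8 + (⅛)*(-205/29) = 9/8 - 205/232 = 7/29 ≈ 0.24138)
f(r) = 7/29
f(H(-14, K(5))) + 20590 = 7/29 + 20590 = 597117/29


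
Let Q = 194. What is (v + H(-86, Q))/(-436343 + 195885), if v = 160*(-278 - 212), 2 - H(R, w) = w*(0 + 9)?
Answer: 40072/120229 ≈ 0.33330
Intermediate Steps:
H(R, w) = 2 - 9*w (H(R, w) = 2 - w*(0 + 9) = 2 - w*9 = 2 - 9*w)
v = -78400 (v = 160*(-490) = -78400)
(v + H(-86, Q))/(-436343 + 195885) = (-78400 + (2 - 9*194))/(-436343 + 195885) = (-78400 + (2 - 1746))/(-240458) = (-78400 - 1744)*(-1/240458) = -80144*(-1/240458) = 40072/120229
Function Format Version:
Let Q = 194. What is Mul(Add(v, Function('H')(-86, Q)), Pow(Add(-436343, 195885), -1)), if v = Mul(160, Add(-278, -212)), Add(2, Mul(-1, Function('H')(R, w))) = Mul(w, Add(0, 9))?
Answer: Rational(40072, 120229) ≈ 0.33330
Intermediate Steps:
Function('H')(R, w) = Add(2, Mul(-9, w)) (Function('H')(R, w) = Add(2, Mul(-1, Mul(w, Add(0, 9)))) = Add(2, Mul(-1, Mul(w, 9))) = Add(2, Mul(-1, Mul(9, w))) = Add(2, Mul(-9, w)))
v = -78400 (v = Mul(160, -490) = -78400)
Mul(Add(v, Function('H')(-86, Q)), Pow(Add(-436343, 195885), -1)) = Mul(Add(-78400, Add(2, Mul(-9, 194))), Pow(Add(-436343, 195885), -1)) = Mul(Add(-78400, Add(2, -1746)), Pow(-240458, -1)) = Mul(Add(-78400, -1744), Rational(-1, 240458)) = Mul(-80144, Rational(-1, 240458)) = Rational(40072, 120229)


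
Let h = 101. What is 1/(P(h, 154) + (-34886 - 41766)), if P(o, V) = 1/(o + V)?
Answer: -255/19546259 ≈ -1.3046e-5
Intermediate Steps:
P(o, V) = 1/(V + o)
1/(P(h, 154) + (-34886 - 41766)) = 1/(1/(154 + 101) + (-34886 - 41766)) = 1/(1/255 - 76652) = 1/(-19546259/255) = -255/19546259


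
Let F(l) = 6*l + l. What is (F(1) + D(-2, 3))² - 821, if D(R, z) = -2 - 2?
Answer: -812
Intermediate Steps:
D(R, z) = -4
F(l) = 7*l
(F(1) + D(-2, 3))² - 821 = (7*1 - 4)² - 821 = (7 - 4)² - 821 = 3² - 821 = 9 - 821 = -812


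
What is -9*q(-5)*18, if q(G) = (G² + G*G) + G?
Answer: -7290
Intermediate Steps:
q(G) = G + 2*G² (q(G) = (G² + G²) + G = 2*G² + G = G + 2*G²)
-9*q(-5)*18 = -(-45)*(1 + 2*(-5))*18 = -(-45)*(1 - 10)*18 = -(-45)*(-9)*18 = -9*45*18 = -405*18 = -7290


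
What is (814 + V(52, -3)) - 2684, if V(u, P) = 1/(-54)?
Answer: -100981/54 ≈ -1870.0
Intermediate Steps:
V(u, P) = -1/54
(814 + V(52, -3)) - 2684 = (814 - 1/54) - 2684 = 43955/54 - 2684 = -100981/54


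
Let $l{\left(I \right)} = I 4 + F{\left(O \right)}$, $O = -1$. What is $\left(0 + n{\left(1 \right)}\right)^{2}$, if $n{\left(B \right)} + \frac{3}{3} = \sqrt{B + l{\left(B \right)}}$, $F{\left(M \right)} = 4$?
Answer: $4$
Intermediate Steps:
$l{\left(I \right)} = 4 + 4 I$ ($l{\left(I \right)} = I 4 + 4 = 4 I + 4 = 4 + 4 I$)
$n{\left(B \right)} = -1 + \sqrt{4 + 5 B}$ ($n{\left(B \right)} = -1 + \sqrt{B + \left(4 + 4 B\right)} = -1 + \sqrt{4 + 5 B}$)
$\left(0 + n{\left(1 \right)}\right)^{2} = \left(0 - \left(1 - \sqrt{4 + 5 \cdot 1}\right)\right)^{2} = \left(0 - \left(1 - \sqrt{4 + 5}\right)\right)^{2} = \left(0 - \left(1 - \sqrt{9}\right)\right)^{2} = \left(0 + \left(-1 + 3\right)\right)^{2} = \left(0 + 2\right)^{2} = 2^{2} = 4$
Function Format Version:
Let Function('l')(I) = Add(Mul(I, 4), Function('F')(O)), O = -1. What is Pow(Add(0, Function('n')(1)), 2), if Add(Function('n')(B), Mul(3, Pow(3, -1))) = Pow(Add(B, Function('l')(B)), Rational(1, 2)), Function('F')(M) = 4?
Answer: 4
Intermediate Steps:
Function('l')(I) = Add(4, Mul(4, I)) (Function('l')(I) = Add(Mul(I, 4), 4) = Add(Mul(4, I), 4) = Add(4, Mul(4, I)))
Function('n')(B) = Add(-1, Pow(Add(4, Mul(5, B)), Rational(1, 2))) (Function('n')(B) = Add(-1, Pow(Add(B, Add(4, Mul(4, B))), Rational(1, 2))) = Add(-1, Pow(Add(4, Mul(5, B)), Rational(1, 2))))
Pow(Add(0, Function('n')(1)), 2) = Pow(Add(0, Add(-1, Pow(Add(4, Mul(5, 1)), Rational(1, 2)))), 2) = Pow(Add(0, Add(-1, Pow(Add(4, 5), Rational(1, 2)))), 2) = Pow(Add(0, Add(-1, Pow(9, Rational(1, 2)))), 2) = Pow(Add(0, Add(-1, 3)), 2) = Pow(Add(0, 2), 2) = Pow(2, 2) = 4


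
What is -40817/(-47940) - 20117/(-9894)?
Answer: 4471413/1550060 ≈ 2.8847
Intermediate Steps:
-40817/(-47940) - 20117/(-9894) = -40817*(-1/47940) - 20117*(-1/9894) = 2401/2820 + 20117/9894 = 4471413/1550060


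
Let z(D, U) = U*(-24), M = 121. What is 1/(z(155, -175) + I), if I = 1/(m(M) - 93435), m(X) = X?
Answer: 93314/391918799 ≈ 0.00023810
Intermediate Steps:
z(D, U) = -24*U
I = -1/93314 (I = 1/(121 - 93435) = 1/(-93314) = -1/93314 ≈ -1.0717e-5)
1/(z(155, -175) + I) = 1/(-24*(-175) - 1/93314) = 1/(4200 - 1/93314) = 1/(391918799/93314) = 93314/391918799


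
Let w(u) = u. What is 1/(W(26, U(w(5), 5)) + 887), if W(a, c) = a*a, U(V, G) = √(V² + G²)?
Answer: 1/1563 ≈ 0.00063980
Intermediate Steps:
U(V, G) = √(G² + V²)
W(a, c) = a²
1/(W(26, U(w(5), 5)) + 887) = 1/(26² + 887) = 1/(676 + 887) = 1/1563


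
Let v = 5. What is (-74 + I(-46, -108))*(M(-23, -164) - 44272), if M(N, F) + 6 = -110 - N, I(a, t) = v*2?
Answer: 2839360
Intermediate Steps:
I(a, t) = 10 (I(a, t) = 5*2 = 10)
M(N, F) = -116 - N (M(N, F) = -6 + (-110 - N) = -116 - N)
(-74 + I(-46, -108))*(M(-23, -164) - 44272) = (-74 + 10)*((-116 - 1*(-23)) - 44272) = -64*((-116 + 23) - 44272) = -64*(-93 - 44272) = -64*(-44365) = 2839360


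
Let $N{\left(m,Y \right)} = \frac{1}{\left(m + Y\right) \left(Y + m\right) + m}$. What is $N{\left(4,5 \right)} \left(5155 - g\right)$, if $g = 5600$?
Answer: $- \frac{89}{17} \approx -5.2353$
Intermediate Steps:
$N{\left(m,Y \right)} = \frac{1}{m + \left(Y + m\right)^{2}}$ ($N{\left(m,Y \right)} = \frac{1}{\left(Y + m\right) \left(Y + m\right) + m} = \frac{1}{\left(Y + m\right)^{2} + m} = \frac{1}{m + \left(Y + m\right)^{2}}$)
$N{\left(4,5 \right)} \left(5155 - g\right) = \frac{5155 - 5600}{4 + \left(5 + 4\right)^{2}} = \frac{5155 - 5600}{4 + 9^{2}} = \frac{1}{4 + 81} \left(-445\right) = \frac{1}{85} \left(-445\right) = - \frac{89}{17}$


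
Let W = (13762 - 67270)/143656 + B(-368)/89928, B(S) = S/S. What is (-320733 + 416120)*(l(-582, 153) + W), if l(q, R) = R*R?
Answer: 3605735444389759891/1614837096 ≈ 2.2329e+9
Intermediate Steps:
l(q, R) = R**2
B(S) = 1
W = -601465471/1614837096 (W = (13762 - 67270)/143656 + 1/89928 = -53508*1/143656 + 1*(1/89928) = -13377/35914 + 1/89928 = -601465471/1614837096 ≈ -0.37246)
(-320733 + 416120)*(l(-582, 153) + W) = (-320733 + 416120)*(153**2 - 601465471/1614837096) = 95387*(23409 - 601465471/1614837096) = 95387*(37801120114793/1614837096) = 3605735444389759891/1614837096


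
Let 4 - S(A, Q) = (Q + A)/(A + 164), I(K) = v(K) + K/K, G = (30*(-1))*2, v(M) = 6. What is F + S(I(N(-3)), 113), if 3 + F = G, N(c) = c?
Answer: -3403/57 ≈ -59.702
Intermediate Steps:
G = -60 (G = -30*2 = -60)
I(K) = 7 (I(K) = 6 + K/K = 6 + 1 = 7)
F = -63 (F = -3 - 60 = -63)
S(A, Q) = 4 - (A + Q)/(164 + A) (S(A, Q) = 4 - (Q + A)/(A + 164) = 4 - (A + Q)/(164 + A))
F + S(I(N(-3)), 113) = -63 + (656 - 1*113 + 3*7)/(164 + 7) = -63 + (656 - 113 + 21)/171 = -63 + (1/171)*564 = -63 + 188/57 = -3403/57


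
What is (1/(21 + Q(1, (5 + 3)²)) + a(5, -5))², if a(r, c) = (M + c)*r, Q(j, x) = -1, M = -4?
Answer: 808201/400 ≈ 2020.5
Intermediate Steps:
a(r, c) = r*(-4 + c) (a(r, c) = (-4 + c)*r = r*(-4 + c))
(1/(21 + Q(1, (5 + 3)²)) + a(5, -5))² = (1/(21 - 1) + 5*(-4 - 5))² = (1/20 + 5*(-9))² = (1/20 - 45)² = (-899/20)² = 808201/400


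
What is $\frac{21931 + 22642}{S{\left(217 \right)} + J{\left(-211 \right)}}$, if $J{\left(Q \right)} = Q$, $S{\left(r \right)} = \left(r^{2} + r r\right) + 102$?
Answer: $\frac{44573}{94069} \approx 0.47383$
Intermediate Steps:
$S{\left(r \right)} = 102 + 2 r^{2}$ ($S{\left(r \right)} = \left(r^{2} + r^{2}\right) + 102 = 2 r^{2} + 102 = 102 + 2 r^{2}$)
$\frac{21931 + 22642}{S{\left(217 \right)} + J{\left(-211 \right)}} = \frac{21931 + 22642}{\left(102 + 2 \cdot 217^{2}\right) - 211} = \frac{44573}{\left(102 + 2 \cdot 47089\right) - 211} = \frac{44573}{\left(102 + 94178\right) - 211} = \frac{44573}{94280 - 211} = \frac{44573}{94069}$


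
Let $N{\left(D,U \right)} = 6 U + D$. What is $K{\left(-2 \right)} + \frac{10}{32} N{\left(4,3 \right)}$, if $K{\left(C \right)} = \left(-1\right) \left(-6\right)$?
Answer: $\frac{103}{8} \approx 12.875$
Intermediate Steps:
$K{\left(C \right)} = 6$
$N{\left(D,U \right)} = D + 6 U$
$K{\left(-2 \right)} + \frac{10}{32} N{\left(4,3 \right)} = 6 + \frac{10}{32} \left(4 + 6 \cdot 3\right) = 6 + 10 \cdot \frac{1}{32} \left(4 + 18\right) = 6 + \frac{5}{16} \cdot 22 = 6 + \frac{55}{8} = \frac{103}{8}$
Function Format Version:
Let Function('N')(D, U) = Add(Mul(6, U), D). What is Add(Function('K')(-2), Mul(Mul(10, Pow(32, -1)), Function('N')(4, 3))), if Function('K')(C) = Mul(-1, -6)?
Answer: Rational(103, 8) ≈ 12.875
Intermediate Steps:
Function('K')(C) = 6
Function('N')(D, U) = Add(D, Mul(6, U))
Add(Function('K')(-2), Mul(Mul(10, Pow(32, -1)), Function('N')(4, 3))) = Add(6, Mul(Mul(10, Pow(32, -1)), Add(4, Mul(6, 3)))) = Add(6, Mul(Mul(10, Rational(1, 32)), Add(4, 18))) = Add(6, Mul(Rational(5, 16), 22)) = Add(6, Rational(55, 8)) = Rational(103, 8)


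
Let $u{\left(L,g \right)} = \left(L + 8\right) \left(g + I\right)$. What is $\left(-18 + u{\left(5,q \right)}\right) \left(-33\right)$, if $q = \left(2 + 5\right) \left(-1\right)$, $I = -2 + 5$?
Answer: $2310$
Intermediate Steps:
$I = 3$
$q = -7$ ($q = 7 \left(-1\right) = -7$)
$u{\left(L,g \right)} = \left(3 + g\right) \left(8 + L\right)$ ($u{\left(L,g \right)} = \left(L + 8\right) \left(g + 3\right) = \left(8 + L\right) \left(3 + g\right) = \left(3 + g\right) \left(8 + L\right)$)
$\left(-18 + u{\left(5,q \right)}\right) \left(-33\right) = \left(-18 + \left(24 + 3 \cdot 5 + 8 \left(-7\right) + 5 \left(-7\right)\right)\right) \left(-33\right) = \left(-18 + \left(24 + 15 - 56 - 35\right)\right) \left(-33\right) = \left(-18 - 52\right) \left(-33\right) = \left(-70\right) \left(-33\right) = 2310$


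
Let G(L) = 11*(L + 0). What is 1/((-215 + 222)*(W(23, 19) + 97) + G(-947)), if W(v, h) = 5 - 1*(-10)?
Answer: -1/9633 ≈ -0.00010381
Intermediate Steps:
W(v, h) = 15 (W(v, h) = 5 + 10 = 15)
G(L) = 11*L
1/((-215 + 222)*(W(23, 19) + 97) + G(-947)) = 1/((-215 + 222)*(15 + 97) + 11*(-947)) = 1/(7*112 - 10417) = 1/(784 - 10417) = 1/(-9633) = -1/9633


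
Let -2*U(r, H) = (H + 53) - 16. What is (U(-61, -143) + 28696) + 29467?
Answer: 58216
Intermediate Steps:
U(r, H) = -37/2 - H/2 (U(r, H) = -((H + 53) - 16)/2 = -((53 + H) - 16)/2 = -(37 + H)/2 = -37/2 - H/2)
(U(-61, -143) + 28696) + 29467 = ((-37/2 - ½*(-143)) + 28696) + 29467 = ((-37/2 + 143/2) + 28696) + 29467 = (53 + 28696) + 29467 = 28749 + 29467 = 58216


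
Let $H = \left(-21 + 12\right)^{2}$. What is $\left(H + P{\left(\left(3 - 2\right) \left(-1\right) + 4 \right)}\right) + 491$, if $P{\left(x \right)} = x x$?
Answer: $581$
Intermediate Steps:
$P{\left(x \right)} = x^{2}$
$H = 81$ ($H = \left(-9\right)^{2} = 81$)
$\left(H + P{\left(\left(3 - 2\right) \left(-1\right) + 4 \right)}\right) + 491 = \left(81 + \left(\left(3 - 2\right) \left(-1\right) + 4\right)^{2}\right) + 491 = \left(81 + \left(1 \left(-1\right) + 4\right)^{2}\right) + 491 = \left(81 + \left(-1 + 4\right)^{2}\right) + 491 = \left(81 + 3^{2}\right) + 491 = \left(81 + 9\right) + 491 = 90 + 491 = 581$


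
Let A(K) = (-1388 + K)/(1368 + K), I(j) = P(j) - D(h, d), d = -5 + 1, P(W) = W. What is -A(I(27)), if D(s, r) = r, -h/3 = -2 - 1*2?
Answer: 1357/1399 ≈ 0.96998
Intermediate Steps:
h = 12 (h = -3*(-2 - 1*2) = -3*(-2 - 2) = -3*(-4) = 12)
d = -4
I(j) = 4 + j (I(j) = j - 1*(-4) = j + 4 = 4 + j)
A(K) = (-1388 + K)/(1368 + K)
-A(I(27)) = -(-1388 + (4 + 27))/(1368 + (4 + 27)) = -(-1388 + 31)/(1368 + 31) = -(-1357)/1399 = -1*(-1357/1399) = 1357/1399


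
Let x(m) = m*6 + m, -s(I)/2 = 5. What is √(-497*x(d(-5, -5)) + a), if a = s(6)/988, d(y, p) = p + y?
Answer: √8490009970/494 ≈ 186.52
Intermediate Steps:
s(I) = -10 (s(I) = -2*5 = -10)
x(m) = 7*m (x(m) = 6*m + m = 7*m)
a = -5/494 (a = -10/988 = -10*1/988 = -5/494 ≈ -0.010121)
√(-497*x(d(-5, -5)) + a) = √(-3479*(-5 - 5) - 5/494) = √(-3479*(-10) - 5/494) = √(-497*(-70) - 5/494) = √(34790 - 5/494) = √(17186255/494) = √8490009970/494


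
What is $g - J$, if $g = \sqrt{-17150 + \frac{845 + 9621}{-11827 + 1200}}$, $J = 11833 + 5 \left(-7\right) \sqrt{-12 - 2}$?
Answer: $-11833 + 35 i \sqrt{14} + \frac{2 i \sqrt{484228596133}}{10627} \approx -11833.0 + 261.92 i$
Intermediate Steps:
$J = 11833 - 35 i \sqrt{14}$ ($J = 11833 - 35 \sqrt{-14} = 11833 - 35 i \sqrt{14} \approx 11833.0 - 130.96 i$)
$g = \frac{2 i \sqrt{484228596133}}{10627}$ ($g = \sqrt{-17150 + \frac{10466}{-10627}} = \sqrt{-17150 + 10466 \left(- \frac{1}{10627}\right)} = \sqrt{-17150 - \frac{10466}{10627}} = \sqrt{- \frac{182263516}{10627}} = \frac{2 i \sqrt{484228596133}}{10627} \approx 130.96 i$)
$g - J = \frac{2 i \sqrt{484228596133}}{10627} - \left(11833 - 35 i \sqrt{14}\right) = -11833 + 35 i \sqrt{14} + \frac{2 i \sqrt{484228596133}}{10627}$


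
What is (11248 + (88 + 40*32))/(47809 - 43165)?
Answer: 3154/1161 ≈ 2.7166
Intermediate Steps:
(11248 + (88 + 40*32))/(47809 - 43165) = (11248 + (88 + 1280))/4644 = (11248 + 1368)*(1/4644) = 12616*(1/4644) = 3154/1161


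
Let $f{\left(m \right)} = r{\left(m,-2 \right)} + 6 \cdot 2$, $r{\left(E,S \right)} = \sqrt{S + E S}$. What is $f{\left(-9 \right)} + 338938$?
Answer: $338954$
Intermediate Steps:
$f{\left(m \right)} = 12 + \sqrt{-2 - 2 m}$ ($f{\left(m \right)} = \sqrt{- 2 \left(1 + m\right)} + 6 \cdot 2 = \sqrt{-2 - 2 m} + 12 = 12 + \sqrt{-2 - 2 m}$)
$f{\left(-9 \right)} + 338938 = \left(12 + \sqrt{-2 - -18}\right) + 338938 = \left(12 + \sqrt{-2 + 18}\right) + 338938 = \left(12 + \sqrt{16}\right) + 338938 = \left(12 + 4\right) + 338938 = 16 + 338938 = 338954$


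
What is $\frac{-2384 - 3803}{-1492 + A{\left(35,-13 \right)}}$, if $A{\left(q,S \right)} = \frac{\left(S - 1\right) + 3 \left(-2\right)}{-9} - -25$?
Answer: $\frac{55683}{13183} \approx 4.2238$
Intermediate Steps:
$A{\left(q,S \right)} = \frac{232}{9} - \frac{S}{9}$ ($A{\left(q,S \right)} = \left(\left(-1 + S\right) - 6\right) \left(- \frac{1}{9}\right) + 25 = \left(-7 + S\right) \left(- \frac{1}{9}\right) + 25 = \left(\frac{7}{9} - \frac{S}{9}\right) + 25 = \frac{232}{9} - \frac{S}{9}$)
$\frac{-2384 - 3803}{-1492 + A{\left(35,-13 \right)}} = \frac{-2384 - 3803}{-1492 + \left(\frac{232}{9} - - \frac{13}{9}\right)} = - \frac{6187}{-1492 + \left(\frac{232}{9} + \frac{13}{9}\right)} = - \frac{6187}{-1492 + \frac{245}{9}} = - \frac{6187}{- \frac{13183}{9}} = \left(-6187\right) \left(- \frac{9}{13183}\right) = \frac{55683}{13183}$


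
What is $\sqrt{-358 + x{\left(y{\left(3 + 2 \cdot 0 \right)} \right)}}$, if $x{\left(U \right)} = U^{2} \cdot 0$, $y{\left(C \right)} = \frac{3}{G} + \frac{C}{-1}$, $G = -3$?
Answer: $i \sqrt{358} \approx 18.921 i$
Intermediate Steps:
$y{\left(C \right)} = -1 - C$ ($y{\left(C \right)} = \frac{3}{-3} + \frac{C}{-1} = 3 \left(- \frac{1}{3}\right) + C \left(-1\right) = -1 - C$)
$x{\left(U \right)} = 0$
$\sqrt{-358 + x{\left(y{\left(3 + 2 \cdot 0 \right)} \right)}} = \sqrt{-358 + 0} = \sqrt{-358} = i \sqrt{358}$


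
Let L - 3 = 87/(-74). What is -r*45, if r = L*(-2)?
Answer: 6075/37 ≈ 164.19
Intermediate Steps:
L = 135/74 (L = 3 + 87/(-74) = 3 + 87*(-1/74) = 3 - 87/74 = 135/74 ≈ 1.8243)
r = -135/37 (r = (135/74)*(-2) = -135/37 ≈ -3.6486)
-r*45 = -(-135)*45/37 = -1*(-6075/37) = 6075/37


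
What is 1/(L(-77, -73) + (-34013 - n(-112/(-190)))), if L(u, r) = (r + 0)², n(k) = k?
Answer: -95/2725036 ≈ -3.4862e-5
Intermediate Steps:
L(u, r) = r²
1/(L(-77, -73) + (-34013 - n(-112/(-190)))) = 1/((-73)² + (-34013 - (-112)/(-190))) = 1/(5329 + (-34013 - (-112)*(-1)/190)) = 1/(5329 + (-34013 - 1*56/95)) = 1/(5329 + (-34013 - 56/95)) = 1/(5329 - 3231291/95) = 1/(-2725036/95) = -95/2725036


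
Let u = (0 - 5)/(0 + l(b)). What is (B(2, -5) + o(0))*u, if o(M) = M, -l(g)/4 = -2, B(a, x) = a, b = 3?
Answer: -5/4 ≈ -1.2500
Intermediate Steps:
l(g) = 8 (l(g) = -4*(-2) = 8)
u = -5/8 (u = (0 - 5)/(0 + 8) = -5/8 ≈ -0.62500)
(B(2, -5) + o(0))*u = (2 + 0)*(-5/8) = 2*(-5/8) = -5/4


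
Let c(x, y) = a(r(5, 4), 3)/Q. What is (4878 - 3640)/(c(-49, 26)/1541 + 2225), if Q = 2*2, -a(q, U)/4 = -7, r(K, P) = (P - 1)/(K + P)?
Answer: 953879/1714366 ≈ 0.55640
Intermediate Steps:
r(K, P) = (-1 + P)/(K + P)
a(q, U) = 28 (a(q, U) = -4*(-7) = 28)
Q = 4
c(x, y) = 7 (c(x, y) = 28/4 = 28*(¼) = 7)
(4878 - 3640)/(c(-49, 26)/1541 + 2225) = (4878 - 3640)/(7/1541 + 2225) = 1238/(7*(1/1541) + 2225) = 1238/(7/1541 + 2225) = 1238/(3428732/1541) = 1238*(1541/3428732) = 953879/1714366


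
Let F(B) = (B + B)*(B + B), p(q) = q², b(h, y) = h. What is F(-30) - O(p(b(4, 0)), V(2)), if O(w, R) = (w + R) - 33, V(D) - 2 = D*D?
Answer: 3611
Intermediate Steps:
V(D) = 2 + D² (V(D) = 2 + D*D = 2 + D²)
F(B) = 4*B² (F(B) = (2*B)*(2*B) = 4*B²)
O(w, R) = -33 + R + w (O(w, R) = (R + w) - 33 = -33 + R + w)
F(-30) - O(p(b(4, 0)), V(2)) = 4*(-30)² - (-33 + (2 + 2²) + 4²) = 4*900 - (-33 + (2 + 4) + 16) = 3600 - (-33 + 6 + 16) = 3600 - 1*(-11) = 3600 + 11 = 3611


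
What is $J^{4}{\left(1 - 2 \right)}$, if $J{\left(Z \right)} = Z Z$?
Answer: $1$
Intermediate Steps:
$J{\left(Z \right)} = Z^{2}$
$J^{4}{\left(1 - 2 \right)} = \left(\left(1 - 2\right)^{2}\right)^{4} = \left(\left(-1\right)^{2}\right)^{4} = 1^{4} = 1$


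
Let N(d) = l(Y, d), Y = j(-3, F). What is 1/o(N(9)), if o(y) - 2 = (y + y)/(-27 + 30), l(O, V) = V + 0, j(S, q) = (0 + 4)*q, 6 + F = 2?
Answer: ⅛ ≈ 0.12500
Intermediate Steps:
F = -4 (F = -6 + 2 = -4)
j(S, q) = 4*q
Y = -16 (Y = 4*(-4) = -16)
l(O, V) = V
N(d) = d
o(y) = 2 + 2*y/3 (o(y) = 2 + (y + y)/(-27 + 30) = 2 + (2*y)/3 = 2 + (2*y)*(⅓) = 2 + 2*y/3)
1/o(N(9)) = 1/(2 + (⅔)*9) = 1/(2 + 6) = 1/8 = ⅛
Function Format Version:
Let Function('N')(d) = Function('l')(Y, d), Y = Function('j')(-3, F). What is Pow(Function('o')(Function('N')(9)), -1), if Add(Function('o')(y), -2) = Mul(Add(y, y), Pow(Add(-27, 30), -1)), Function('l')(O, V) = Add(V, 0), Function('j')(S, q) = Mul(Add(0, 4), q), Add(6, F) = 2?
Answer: Rational(1, 8) ≈ 0.12500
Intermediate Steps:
F = -4 (F = Add(-6, 2) = -4)
Function('j')(S, q) = Mul(4, q)
Y = -16 (Y = Mul(4, -4) = -16)
Function('l')(O, V) = V
Function('N')(d) = d
Function('o')(y) = Add(2, Mul(Rational(2, 3), y)) (Function('o')(y) = Add(2, Mul(Add(y, y), Pow(Add(-27, 30), -1))) = Add(2, Mul(Mul(2, y), Pow(3, -1))) = Add(2, Mul(Mul(2, y), Rational(1, 3))) = Add(2, Mul(Rational(2, 3), y)))
Pow(Function('o')(Function('N')(9)), -1) = Pow(Add(2, Mul(Rational(2, 3), 9)), -1) = Pow(Add(2, 6), -1) = Pow(8, -1) = Rational(1, 8)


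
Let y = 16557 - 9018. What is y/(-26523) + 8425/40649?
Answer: -3952216/51339687 ≈ -0.076982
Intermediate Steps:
y = 7539
y/(-26523) + 8425/40649 = 7539/(-26523) + 8425/40649 = 7539*(-1/26523) + 8425*(1/40649) = -359/1263 + 8425/40649 = -3952216/51339687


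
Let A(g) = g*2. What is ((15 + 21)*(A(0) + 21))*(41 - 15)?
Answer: 19656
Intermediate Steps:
A(g) = 2*g
((15 + 21)*(A(0) + 21))*(41 - 15) = ((15 + 21)*(2*0 + 21))*(41 - 15) = (36*(0 + 21))*26 = (36*21)*26 = 756*26 = 19656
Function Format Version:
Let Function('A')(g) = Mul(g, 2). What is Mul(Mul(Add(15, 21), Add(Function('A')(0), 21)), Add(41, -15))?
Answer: 19656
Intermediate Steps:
Function('A')(g) = Mul(2, g)
Mul(Mul(Add(15, 21), Add(Function('A')(0), 21)), Add(41, -15)) = Mul(Mul(Add(15, 21), Add(Mul(2, 0), 21)), Add(41, -15)) = Mul(Mul(36, Add(0, 21)), 26) = Mul(Mul(36, 21), 26) = Mul(756, 26) = 19656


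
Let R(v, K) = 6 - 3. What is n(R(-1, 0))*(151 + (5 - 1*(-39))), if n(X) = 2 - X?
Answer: -195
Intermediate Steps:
R(v, K) = 3
n(R(-1, 0))*(151 + (5 - 1*(-39))) = (2 - 1*3)*(151 + (5 - 1*(-39))) = (2 - 3)*(151 + (5 + 39)) = -(151 + 44) = -1*195 = -195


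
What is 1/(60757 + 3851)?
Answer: 1/64608 ≈ 1.5478e-5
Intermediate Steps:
1/(60757 + 3851) = 1/64608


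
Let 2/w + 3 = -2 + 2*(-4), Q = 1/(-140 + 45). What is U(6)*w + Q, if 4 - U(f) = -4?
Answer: -1533/1235 ≈ -1.2413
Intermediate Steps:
U(f) = 8 (U(f) = 4 - 1*(-4) = 4 + 4 = 8)
Q = -1/95 (Q = 1/(-95) = -1/95 ≈ -0.010526)
w = -2/13 (w = 2/(-3 + (-2 + 2*(-4))) = 2/(-3 + (-2 - 8)) = 2/(-3 - 10) = 2/(-13) = 2*(-1/13) = -2/13 ≈ -0.15385)
U(6)*w + Q = 8*(-2/13) - 1/95 = -16/13 - 1/95 = -1533/1235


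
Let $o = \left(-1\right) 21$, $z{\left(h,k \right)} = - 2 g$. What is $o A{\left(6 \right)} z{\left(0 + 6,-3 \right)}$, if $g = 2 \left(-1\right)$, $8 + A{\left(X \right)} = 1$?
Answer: $588$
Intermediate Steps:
$A{\left(X \right)} = -7$ ($A{\left(X \right)} = -8 + 1 = -7$)
$g = -2$
$z{\left(h,k \right)} = 4$ ($z{\left(h,k \right)} = \left(-2\right) \left(-2\right) = 4$)
$o = -21$
$o A{\left(6 \right)} z{\left(0 + 6,-3 \right)} = \left(-21\right) \left(-7\right) 4 = 147 \cdot 4 = 588$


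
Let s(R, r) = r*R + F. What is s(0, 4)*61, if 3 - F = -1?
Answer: 244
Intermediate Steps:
F = 4 (F = 3 - 1*(-1) = 3 + 1 = 4)
s(R, r) = 4 + R*r (s(R, r) = r*R + 4 = R*r + 4 = 4 + R*r)
s(0, 4)*61 = (4 + 0*4)*61 = (4 + 0)*61 = 4*61 = 244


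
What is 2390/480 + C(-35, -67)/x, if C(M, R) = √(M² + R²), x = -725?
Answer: 239/48 - √5714/725 ≈ 4.8749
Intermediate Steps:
2390/480 + C(-35, -67)/x = 2390/480 + √((-35)² + (-67)²)/(-725) = 2390*(1/480) + √(1225 + 4489)*(-1/725) = 239/48 + √5714*(-1/725) = 239/48 - √5714/725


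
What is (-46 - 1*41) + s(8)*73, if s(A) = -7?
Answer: -598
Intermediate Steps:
(-46 - 1*41) + s(8)*73 = (-46 - 1*41) - 7*73 = (-46 - 41) - 511 = -87 - 511 = -598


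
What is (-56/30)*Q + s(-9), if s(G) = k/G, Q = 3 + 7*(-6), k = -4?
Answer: 3296/45 ≈ 73.244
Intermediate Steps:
Q = -39 (Q = 3 - 42 = -39)
s(G) = -4/G
(-56/30)*Q + s(-9) = -56/30*(-39) - 4/(-9) = -56*1/30*(-39) - 4*(-1/9) = -28/15*(-39) + 4/9 = 364/5 + 4/9 = 3296/45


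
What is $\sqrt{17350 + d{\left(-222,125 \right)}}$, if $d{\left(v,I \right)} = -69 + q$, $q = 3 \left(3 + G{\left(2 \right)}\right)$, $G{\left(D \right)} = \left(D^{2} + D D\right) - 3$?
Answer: $\sqrt{17305} \approx 131.55$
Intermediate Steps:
$G{\left(D \right)} = -3 + 2 D^{2}$ ($G{\left(D \right)} = \left(D^{2} + D^{2}\right) - 3 = 2 D^{2} - 3 = -3 + 2 D^{2}$)
$q = 24$ ($q = 3 \left(3 - \left(3 - 2 \cdot 2^{2}\right)\right) = 3 \left(3 + \left(-3 + 2 \cdot 4\right)\right) = 3 \left(3 + \left(-3 + 8\right)\right) = 3 \left(3 + 5\right) = 3 \cdot 8 = 24$)
$d{\left(v,I \right)} = -45$ ($d{\left(v,I \right)} = -69 + 24 = -45$)
$\sqrt{17350 + d{\left(-222,125 \right)}} = \sqrt{17350 - 45} = \sqrt{17305}$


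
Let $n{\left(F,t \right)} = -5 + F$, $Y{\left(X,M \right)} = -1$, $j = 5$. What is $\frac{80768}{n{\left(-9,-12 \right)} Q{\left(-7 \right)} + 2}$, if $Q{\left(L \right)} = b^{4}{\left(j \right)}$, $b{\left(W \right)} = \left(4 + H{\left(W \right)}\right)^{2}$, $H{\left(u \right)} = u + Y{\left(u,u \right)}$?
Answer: $- \frac{40384}{117440511} \approx -0.00034387$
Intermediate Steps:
$H{\left(u \right)} = -1 + u$ ($H{\left(u \right)} = u - 1 = -1 + u$)
$b{\left(W \right)} = \left(3 + W\right)^{2}$ ($b{\left(W \right)} = \left(4 + \left(-1 + W\right)\right)^{2} = \left(3 + W\right)^{2}$)
$Q{\left(L \right)} = 16777216$ ($Q{\left(L \right)} = \left(\left(3 + 5\right)^{2}\right)^{4} = \left(8^{2}\right)^{4} = 64^{4} = 16777216$)
$\frac{80768}{n{\left(-9,-12 \right)} Q{\left(-7 \right)} + 2} = \frac{80768}{\left(-5 - 9\right) 16777216 + 2} = \frac{80768}{\left(-14\right) 16777216 + 2} = \frac{80768}{-234881024 + 2} = \frac{80768}{-234881022} = 80768 \left(- \frac{1}{234881022}\right) = - \frac{40384}{117440511}$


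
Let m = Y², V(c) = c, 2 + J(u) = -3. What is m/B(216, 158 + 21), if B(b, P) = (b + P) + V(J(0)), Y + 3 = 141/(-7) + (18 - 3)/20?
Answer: 131043/101920 ≈ 1.2857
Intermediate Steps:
J(u) = -5 (J(u) = -2 - 3 = -5)
Y = -627/28 (Y = -3 + (141/(-7) + (18 - 3)/20) = -3 + (141*(-⅐) + 15*(1/20)) = -3 + (-141/7 + ¾) = -3 - 543/28 = -627/28 ≈ -22.393)
B(b, P) = -5 + P + b (B(b, P) = (b + P) - 5 = (P + b) - 5 = -5 + P + b)
m = 393129/784 (m = (-627/28)² = 393129/784 ≈ 501.44)
m/B(216, 158 + 21) = 393129/(784*(-5 + (158 + 21) + 216)) = 393129/(784*(-5 + 179 + 216)) = (393129/784)/390 = (393129/784)*(1/390) = 131043/101920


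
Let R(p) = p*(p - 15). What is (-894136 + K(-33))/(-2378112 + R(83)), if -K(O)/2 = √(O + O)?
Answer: 223534/593117 + I*√66/1186234 ≈ 0.37688 + 6.8486e-6*I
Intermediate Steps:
K(O) = -2*√2*√O (K(O) = -2*√(O + O) = -2*√2*√O)
R(p) = p*(-15 + p)
(-894136 + K(-33))/(-2378112 + R(83)) = (-894136 - 2*√2*√(-33))/(-2378112 + 83*(-15 + 83)) = (-894136 - 2*√2*I*√33)/(-2378112 + 83*68) = (-894136 - 2*I*√66)/(-2378112 + 5644) = (-894136 - 2*I*√66)/(-2372468) = (-894136 - 2*I*√66)*(-1/2372468) = 223534/593117 + I*√66/1186234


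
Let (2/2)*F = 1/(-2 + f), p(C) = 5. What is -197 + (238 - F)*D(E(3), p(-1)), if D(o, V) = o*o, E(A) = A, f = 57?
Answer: 106966/55 ≈ 1944.8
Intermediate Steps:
D(o, V) = o²
F = 1/55 (F = 1/(-2 + 57) = 1/55 ≈ 0.018182)
-197 + (238 - F)*D(E(3), p(-1)) = -197 + (238 - 1*1/55)*3² = -197 + (238 - 1/55)*9 = -197 + (13089/55)*9 = -197 + 117801/55 = 106966/55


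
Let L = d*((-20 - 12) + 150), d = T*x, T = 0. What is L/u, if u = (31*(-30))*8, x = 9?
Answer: 0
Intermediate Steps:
u = -7440 (u = -930*8 = -7440)
d = 0 (d = 0*9 = 0)
L = 0 (L = 0*((-20 - 12) + 150) = 0*(-32 + 150) = 0*118 = 0)
L/u = 0/(-7440) = 0*(-1/7440) = 0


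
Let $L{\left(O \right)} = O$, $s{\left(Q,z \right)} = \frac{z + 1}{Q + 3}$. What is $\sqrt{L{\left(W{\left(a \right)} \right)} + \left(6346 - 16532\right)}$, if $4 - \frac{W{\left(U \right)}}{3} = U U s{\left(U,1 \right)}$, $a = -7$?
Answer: $\frac{i \sqrt{40402}}{2} \approx 100.5 i$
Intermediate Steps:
$s{\left(Q,z \right)} = \frac{1 + z}{3 + Q}$
$W{\left(U \right)} = 12 - \frac{6 U^{2}}{3 + U}$ ($W{\left(U \right)} = 12 - 3 U U \frac{1 + 1}{3 + U} = 12 - 3 U^{2} \frac{1}{3 + U} 2 = 12 - 3 U^{2} \frac{2}{3 + U} = 12 - 3 \frac{2 U^{2}}{3 + U} = 12 - \frac{6 U^{2}}{3 + U}$)
$\sqrt{L{\left(W{\left(a \right)} \right)} + \left(6346 - 16532\right)} = \sqrt{\frac{6 \left(6 - \left(-7\right)^{2} + 2 \left(-7\right)\right)}{3 - 7} + \left(6346 - 16532\right)} = \sqrt{\frac{6 \left(6 - 49 - 14\right)}{-4} + \left(6346 - 16532\right)} = \sqrt{6 \left(- \frac{1}{4}\right) \left(6 - 49 - 14\right) - 10186} = \sqrt{6 \left(- \frac{1}{4}\right) \left(-57\right) - 10186} = \sqrt{\frac{171}{2} - 10186} = \sqrt{- \frac{20201}{2}} = \frac{i \sqrt{40402}}{2}$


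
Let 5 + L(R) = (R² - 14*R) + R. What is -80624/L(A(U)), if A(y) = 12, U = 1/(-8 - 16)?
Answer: 80624/17 ≈ 4742.6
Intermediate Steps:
U = -1/24 (U = 1/(-24) = -1/24 ≈ -0.041667)
L(R) = -5 + R² - 13*R (L(R) = -5 + ((R² - 14*R) + R) = -5 + (R² - 13*R) = -5 + R² - 13*R)
-80624/L(A(U)) = -80624/(-5 + 12² - 13*12) = -80624/(-5 + 144 - 156) = -80624/(-17) = -80624*(-1/17) = 80624/17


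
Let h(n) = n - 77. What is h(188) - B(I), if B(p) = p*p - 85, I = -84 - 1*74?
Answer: -24768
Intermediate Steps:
I = -158 (I = -84 - 74 = -158)
B(p) = -85 + p² (B(p) = p² - 85 = -85 + p²)
h(n) = -77 + n
h(188) - B(I) = (-77 + 188) - (-85 + (-158)²) = 111 - (-85 + 24964) = 111 - 1*24879 = 111 - 24879 = -24768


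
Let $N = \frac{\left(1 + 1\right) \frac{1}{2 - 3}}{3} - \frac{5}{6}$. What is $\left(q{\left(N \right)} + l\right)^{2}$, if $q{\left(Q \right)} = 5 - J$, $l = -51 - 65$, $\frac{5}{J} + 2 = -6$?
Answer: $\frac{779689}{64} \approx 12183.0$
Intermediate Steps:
$J = - \frac{5}{8}$ ($J = \frac{5}{-2 - 6} = \frac{5}{-8} = 5 \left(- \frac{1}{8}\right) = - \frac{5}{8} \approx -0.625$)
$l = -116$ ($l = -51 - 65 = -116$)
$N = - \frac{3}{2}$ ($N = \frac{2}{-1} \cdot \frac{1}{3} - \frac{5}{6} = 2 \left(-1\right) \frac{1}{3} - \frac{5}{6} = \left(-2\right) \frac{1}{3} - \frac{5}{6} = - \frac{2}{3} - \frac{5}{6} = - \frac{3}{2} \approx -1.5$)
$q{\left(Q \right)} = \frac{45}{8}$ ($q{\left(Q \right)} = 5 - - \frac{5}{8} = 5 + \frac{5}{8} = \frac{45}{8}$)
$\left(q{\left(N \right)} + l\right)^{2} = \left(\frac{45}{8} - 116\right)^{2} = \left(- \frac{883}{8}\right)^{2} = \frac{779689}{64}$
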